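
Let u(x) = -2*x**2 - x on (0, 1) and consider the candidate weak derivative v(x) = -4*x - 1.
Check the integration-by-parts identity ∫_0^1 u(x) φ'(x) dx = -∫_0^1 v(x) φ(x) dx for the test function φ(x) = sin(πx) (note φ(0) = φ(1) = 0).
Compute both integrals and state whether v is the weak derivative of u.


LHS = 6/π, RHS = 6/π. Yes, v = u' weakly.

u(x) = -2*x**2 - x, classical derivative u'(x) = -4*x - 1.
φ(x) = sin(πx), so φ'(x) = π*cos(π*x).
Note φ(0) = φ(1) = 0, so the boundary term u·φ vanishes.
LHS = ∫_0^1 u(x) φ'(x) dx = ∫_0^1 (-2*π*x^2*cos(π*x) - π*x*cos(π*x)) dx. Term by term:
  ∫_0^1 -π*x*cos(π*x) dx = 2/π;  ∫_0^1 -2*π*x^2*cos(π*x) dx = 4/π.
Sum: 2/π + 4/π = 6/π.
So LHS = 6/π.
∫_0^1 v(x) φ(x) dx = ∫_0^1 (-4*x*sin(π*x) - sin(π*x)) dx. Term by term:
  ∫_0^1 -sin(π*x) dx = -2/π;  ∫_0^1 -4*x*sin(π*x) dx = -4/π.
Sum: -2/π − 4/π = -6/π.
So RHS = -∫_0^1 v(x) φ(x) dx = 6/π.
LHS = RHS, so the identity holds for this test φ.
Moreover u is smooth here and v(x) = u'(x) = -4*x - 1 pointwise, so the identity holds for every test function. Hence v is the weak derivative of u.


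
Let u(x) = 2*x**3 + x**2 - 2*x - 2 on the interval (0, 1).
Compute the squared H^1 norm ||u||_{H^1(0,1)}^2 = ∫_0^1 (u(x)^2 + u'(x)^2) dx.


||u||_{H^1}^2 = 398/35

The H^1 norm (squared) on an interval (0, L) is
  ||u||_{H^1}^2 = ∫_0^L u(x)^2 dx + ∫_0^L u'(x)^2 dx.
Compute u'(x) = 6*x**2 + 2*x - 2.
Then u(x)^2 = 4*x**6 + 4*x**5 - 7*x**4 - 12*x**3 + 8*x + 4 and u'(x)^2 = 36*x**4 + 24*x**3 - 20*x**2 - 8*x + 4.
Integrate each monomial from 0 to 1 using ∫_0^1 c·x^n dx = c·1^(n+1)/(n+1):
  ∫_0^1 u(x)^2 dx = ∫_0^1 (4*x^6 + 4*x^5 - 7*x^4 - 12*x^3 + 8*x + 4) dx. Term by term:
    ∫_0^1 4*x^6 dx = 4/7;  ∫_0^1 4*x^5 dx = 2/3;  ∫_0^1 -7*x^4 dx = -7/5;
    ∫_0^1 -12*x^3 dx = -3;  ∫_0^1 8*x dx = 4;  ∫_0^1 4 dx = 4.
  Sum: 4/7 + 2/3 − 7/5 − 3 + 4 + 4 = 508/105.
  ∫_0^1 u'(x)^2 dx = ∫_0^1 (36*x^4 + 24*x^3 - 20*x^2 - 8*x + 4) dx. Term by term:
    ∫_0^1 36*x^4 dx = 36/5;  ∫_0^1 24*x^3 dx = 6;  ∫_0^1 -20*x^2 dx = -20/3;
    ∫_0^1 -8*x dx = -4;  ∫_0^1 4 dx = 4.
  Sum: 36/5 + 6 − 20/3 − 4 + 4 = 98/15.
Adding: ||u||_{H^1}^2 = 508/105 + 98/15 = 398/35.


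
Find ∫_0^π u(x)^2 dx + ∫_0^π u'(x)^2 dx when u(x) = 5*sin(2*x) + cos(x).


||u||_{H^1(0,π)}^2 = 80/3 + 127*π/2

u'(x) = -sin(x) + 10*cos(2*x).
Expand u² and (u')² and integrate term by term on (0, π), using: for integers n ≥ 1, ∫_0^π sin²(nx) dx = ∫_0^π cos²(nx) dx = π/2; for n ≠ n', ∫_0^π sin(nx)sin(n'x) dx = ∫_0^π cos(nx)cos(n'x) dx = 0; and by product-to-sum, ∫_0^π sin(nx)cos(n'x) dx = ½∫_0^π [sin((n+n')x) + sin((n−n')x)] dx, which is 0 when n+n' is even and 2n/(n²−n'²) when n+n' is odd (it need not vanish on (0, π)).
  u² squared terms: (5)²·∫sin(2x)² dx = 25·π/2 = 25*π/2;  (1)²·∫cos(x)² dx = 1·π/2 = π/2.
  u² cross terms: 2·(5)·(1)·∫sin(2x)·cos(x) dx = 10·(4/3) = 40/3.
  So ∫_0^π u² dx = 25*π/2 + π/2 + 40/3 = 40/3 + 13*π.
  (u')² squared terms: (-1)²·∫sin(x)² dx = 1·π/2 = π/2;  (10)²·∫cos(2x)² dx = 100·π/2 = 50*π.
  (u')² cross terms: 2·(-1)·(10)·∫sin(x)·cos(2x) dx = -20·(-2/3) = 40/3.
  So ∫_0^π (u')² dx = π/2 + 50*π + 40/3 = 40/3 + 101*π/2.
||u||_{H^1}^2 = (40/3 + 13*π) + (40/3 + 101*π/2) = 80/3 + 127*π/2.


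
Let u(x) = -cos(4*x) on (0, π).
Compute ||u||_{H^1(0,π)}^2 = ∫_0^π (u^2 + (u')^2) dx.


||u||_{H^1(0,π)}^2 = 17*π/2

u'(x) = 4*sin(4*x).
Expand u² and (u')² and integrate term by term on (0, π), using: for integers n ≥ 1, ∫_0^π sin²(nx) dx = ∫_0^π cos²(nx) dx = π/2; for n ≠ n', ∫_0^π sin(nx)sin(n'x) dx = ∫_0^π cos(nx)cos(n'x) dx = 0; and by product-to-sum, ∫_0^π sin(nx)cos(n'x) dx = ½∫_0^π [sin((n+n')x) + sin((n−n')x)] dx, which is 0 when n+n' is even and 2n/(n²−n'²) when n+n' is odd (it need not vanish on (0, π)).
  u² squared terms: (-1)²·∫cos(4x)² dx = 1·π/2 = π/2.
  So ∫_0^π u² dx = π/2.
  (u')² squared terms: (4)²·∫sin(4x)² dx = 16·π/2 = 8*π.
  So ∫_0^π (u')² dx = 8*π.
||u||_{H^1}^2 = (π/2) + (8*π) = 17*π/2.


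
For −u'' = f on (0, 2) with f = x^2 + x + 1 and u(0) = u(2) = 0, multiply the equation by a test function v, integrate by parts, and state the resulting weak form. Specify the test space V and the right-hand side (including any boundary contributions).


V = H^1_0(0, 2) (so v(0) = v(2) = 0); weak form: ∫_0^2 u'v' dx = ∫_0^2 (x^2 + x + 1) v dx for all v ∈ V.

Multiply both sides by a test function v and integrate from 0 to 2:
  ∫_0^2 −u''(x) v(x) dx = ∫_0^2 f(x) v(x) dx.
Integrate the LHS by parts once:
  ∫_0^2 −u'' v dx = −[u'(x) v(x)]_0^2 + ∫_0^2 u'(x) v'(x) dx.
Thus ∫_0^2 u'(x) v'(x) dx = ∫_0^2 f(x) v(x) dx + [u'(x) v(x)]_0^2.
Choose V so that boundary terms are either known or forced to vanish.
u is Dirichlet: u(0) = u(2) = 0. Let V = H^1_0(0, 2); then v(0) = v(2) = 0, and [u' v]_0^2 = 0.
Weak formulation: find u (satisfying any essential BC) such that ∫_0^2 u'(x) v'(x) dx = ∫_0^2 f v dx for all v ∈ V.
Substituting f(x) = x^2 + x + 1, the right-hand side is ∫_0^2 (x^2 + x + 1) v dx.


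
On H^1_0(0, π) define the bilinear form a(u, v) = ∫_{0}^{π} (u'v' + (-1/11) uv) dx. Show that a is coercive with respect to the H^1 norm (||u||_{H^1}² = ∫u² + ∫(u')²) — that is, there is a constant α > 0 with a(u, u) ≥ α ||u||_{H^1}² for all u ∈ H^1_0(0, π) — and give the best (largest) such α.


α = 5/11

Coercivity of a(·,·) on H^1_0(0, π) means a(u, u) ≥ α ||u||_{H^1}² for every u ∈ H^1_0.
The interval has length L = π, and Poincaré/coercivity depend only on L. Here a(u, u) = ∫(u')² + (-1/11)·∫u².
Here c = -1/11 < 0 with |c| < (π/L)² = 1, so coercivity still holds. The condition a(u,u) ≥ α||u||_{H^1}² reads (1−α)∫(u')² ≥ (α−c)∫u². Any admissible α is ≤ 1 (rapidly oscillating u have ∫u²/∫(u')² → 0), and α = 1 would force 0 ≥ (1−c)∫u², impossible since c < 1; so 1−α > 0. By the sharp Poincaré inequality on H^1_0 of an interval of length L, ∫(u')² ≥ (π/L)²∫u² with equality for the first sine mode sin(π(x−x₀)/L) (x₀ the left endpoint), so the inequality holds for all u iff (1−α)(π/L)² ≥ α − c, i.e. α ≤ ((π/L)² + c)/((π/L)² + 1) = (1 + c(L/π)²)/(1 + (L/π)²). (Direct route, valid since c ≤ 0: Poincaré gives c∫u² ≥ c(L/π)²∫(u')², so a(u,u) ≥ (1 + c(L/π)²)∫(u')², while ||u||_{H^1}² ≤ (1 + (L/π)²)∫(u')²; dividing yields the same α.) With (π/L)² = 1 and c = -1/11, the largest admissible constant is α = ((π/L)² + c)/((π/L)² + 1).
Simplifying, α = 5/11.


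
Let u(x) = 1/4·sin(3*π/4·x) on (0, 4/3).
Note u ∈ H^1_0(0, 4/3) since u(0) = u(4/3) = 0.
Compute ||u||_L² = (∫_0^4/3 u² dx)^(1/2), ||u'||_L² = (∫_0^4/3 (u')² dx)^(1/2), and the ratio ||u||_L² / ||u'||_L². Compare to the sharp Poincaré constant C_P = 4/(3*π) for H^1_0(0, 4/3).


||u||_L² / ||u'||_L² = 4/(3*π) = C_P.

u(x) = 1/4·sin(3*π/4·x), so u'(x) = 3*π*cos(3*π*x/4)/16.
Writing u(x) = A·sin(kπx/L) with A = 1/4 and k = 1, use ∫_0^L sin²(kπx/L) dx = L/2 and ∫_0^L cos²(kπx/L) dx = L/2.
u² = 1/16·sin²(3*π/4·x) and (u')² = 9*π^2/256·cos²(3*π/4·x), and each of sin², cos² integrates to L/2 = 2/3 over (0, 4/3).
∫_0^4/3 u² dx = 1/24, so ||u||_L² = sqrt(6)/12.
∫_0^4/3 (u')² dx = 3*π^2/128, so ||u'||_L² = sqrt(6)*π/16.
Ratio ||u||_L² / ||u'||_L² = 4/(3*π).
Sharp Poincaré constant on H^1_0(0, 4/3) is C_P = L/π = 4/(3*π), achieved by sin(3*π/4·x).
This is the k = 1 eigenfunction (up to amplitude), so the ratio equals the sharp Poincaré constant exactly.


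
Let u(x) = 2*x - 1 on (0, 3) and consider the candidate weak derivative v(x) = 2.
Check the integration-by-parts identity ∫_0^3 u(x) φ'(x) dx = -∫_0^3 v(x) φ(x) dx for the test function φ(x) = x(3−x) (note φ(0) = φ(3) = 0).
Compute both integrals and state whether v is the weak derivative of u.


LHS = -9, RHS = -9. Yes, v = u' weakly.

u(x) = 2*x - 1, classical derivative u'(x) = 2.
φ(x) = x(3−x), so φ'(x) = 3 - 2*x.
Note φ(0) = φ(3) = 0, so the boundary term u·φ vanishes.
LHS = ∫_0^3 u(x) φ'(x) dx = ∫_0^3 (-4*x^2 + 8*x - 3) dx. Term by term:
  ∫_0^3 -4*x^2 dx = -36;  ∫_0^3 8*x dx = 36;  ∫_0^3 -3 dx = -9.
Sum: -36 + 36 − 9 = -9.
So LHS = -9.
∫_0^3 v(x) φ(x) dx = ∫_0^3 (-2*x^2 + 6*x) dx. Term by term:
  ∫_0^3 -2*x^2 dx = -18;  ∫_0^3 6*x dx = 27.
Sum: -18 + 27 = 9.
So RHS = -∫_0^3 v(x) φ(x) dx = -9.
LHS = RHS, so the identity holds for this test φ.
Moreover u is smooth here and v(x) = u'(x) = 2 pointwise, so the identity holds for every test function. Hence v is the weak derivative of u.


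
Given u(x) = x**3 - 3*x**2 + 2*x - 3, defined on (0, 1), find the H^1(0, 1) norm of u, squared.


||u||_{H^1}^2 = 1759/210

The H^1 norm (squared) on an interval (0, L) is
  ||u||_{H^1}^2 = ∫_0^L u(x)^2 dx + ∫_0^L u'(x)^2 dx.
Compute u'(x) = 3*x**2 - 6*x + 2.
Then u(x)^2 = x**6 - 6*x**5 + 13*x**4 - 18*x**3 + 22*x**2 - 12*x + 9 and u'(x)^2 = 9*x**4 - 36*x**3 + 48*x**2 - 24*x + 4.
Integrate each monomial from 0 to 1 using ∫_0^1 c·x^n dx = c·1^(n+1)/(n+1):
  ∫_0^1 u(x)^2 dx = ∫_0^1 (x^6 - 6*x^5 + 13*x^4 - 18*x^3 + 22*x^2 - 12*x + 9) dx. Term by term:
    ∫_0^1 x^6 dx = 1/7;  ∫_0^1 -6*x^5 dx = -1;  ∫_0^1 13*x^4 dx = 13/5;
    ∫_0^1 -18*x^3 dx = -9/2;  ∫_0^1 22*x^2 dx = 22/3;  ∫_0^1 -12*x dx = -6;
    ∫_0^1 9 dx = 9.
  Sum: 1/7 − 1 + 13/5 − 9/2 + 22/3 − 6 + 9 = 1591/210.
  ∫_0^1 u'(x)^2 dx = ∫_0^1 (9*x^4 - 36*x^3 + 48*x^2 - 24*x + 4) dx. Term by term:
    ∫_0^1 9*x^4 dx = 9/5;  ∫_0^1 -36*x^3 dx = -9;  ∫_0^1 48*x^2 dx = 16;
    ∫_0^1 -24*x dx = -12;  ∫_0^1 4 dx = 4.
  Sum: 9/5 − 9 + 16 − 12 + 4 = 4/5.
Adding: ||u||_{H^1}^2 = 1591/210 + 4/5 = 1759/210.


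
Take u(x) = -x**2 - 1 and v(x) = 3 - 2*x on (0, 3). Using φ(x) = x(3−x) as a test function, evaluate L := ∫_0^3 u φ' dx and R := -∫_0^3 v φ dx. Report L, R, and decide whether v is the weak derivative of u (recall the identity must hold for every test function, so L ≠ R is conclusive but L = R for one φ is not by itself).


LHS = 27/2, RHS = 0. No, v is not the weak derivative of u.

u(x) = -x**2 - 1, classical derivative u'(x) = -2*x.
φ(x) = x(3−x), so φ'(x) = 3 - 2*x.
Note φ(0) = φ(3) = 0, so the boundary term u·φ vanishes.
LHS = ∫_0^3 u(x) φ'(x) dx = ∫_0^3 (2*x^3 - 3*x^2 + 2*x - 3) dx. Term by term:
  ∫_0^3 2*x^3 dx = 81/2;  ∫_0^3 -3*x^2 dx = -27;  ∫_0^3 2*x dx = 9;
  ∫_0^3 -3 dx = -9.
Sum: 81/2 − 27 + 9 − 9 = 27/2.
So LHS = 27/2.
∫_0^3 v(x) φ(x) dx = ∫_0^3 (2*x^3 - 9*x^2 + 9*x) dx. Term by term:
  ∫_0^3 2*x^3 dx = 81/2;  ∫_0^3 -9*x^2 dx = -81;  ∫_0^3 9*x dx = 81/2.
Sum: 81/2 − 81 + 81/2 = 0.
So RHS = -∫_0^3 v(x) φ(x) dx = 0.
LHS − RHS = 27/2 ≠ 0, so the identity fails.
(For a valid weak derivative the identity must hold for EVERY test function, in particular this one. The failure shows v is NOT the weak derivative of u.)
Correct weak derivative would be u'(x) = -2*x.


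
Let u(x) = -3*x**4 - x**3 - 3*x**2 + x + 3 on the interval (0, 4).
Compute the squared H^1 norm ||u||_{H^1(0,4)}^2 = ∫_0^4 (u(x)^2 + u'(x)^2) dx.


||u||_{H^1}^2 = 80987768/105

The H^1 norm (squared) on an interval (0, L) is
  ||u||_{H^1}^2 = ∫_0^L u(x)^2 dx + ∫_0^L u'(x)^2 dx.
Compute u'(x) = -12*x**3 - 3*x**2 - 6*x + 1.
Then u(x)^2 = 9*x**8 + 6*x**7 + 19*x**6 - 11*x**4 - 12*x**3 - 17*x**2 + 6*x + 9 and u'(x)^2 = 144*x**6 + 72*x**5 + 153*x**4 + 12*x**3 + 30*x**2 - 12*x + 1.
Integrate each monomial from 0 to 4 using ∫_0^4 c·x^n dx = c·4^(n+1)/(n+1):
  ∫_0^4 u(x)^2 dx = ∫_0^4 (9*x^8 + 6*x^7 + 19*x^6 - 11*x^4 - 12*x^3 - 17*x^2 + 6*x + 9) dx. Term by term:
    ∫_0^4 9*x^8 dx = 262144;  ∫_0^4 6*x^7 dx = 49152;  ∫_0^4 19*x^6 dx = 311296/7;
    ∫_0^4 -11*x^4 dx = -11264/5;  ∫_0^4 -12*x^3 dx = -768;  ∫_0^4 -17*x^2 dx = -1088/3;
    ∫_0^4 6*x dx = 48;  ∫_0^4 9 dx = 36.
  Sum: 262144 + 49152 + 311296/7 − 11264/5 − 768 − 1088/3 + 48 + 36 = 37009076/105.
  ∫_0^4 u'(x)^2 dx = ∫_0^4 (144*x^6 + 72*x^5 + 153*x^4 + 12*x^3 + 30*x^2 - 12*x + 1) dx. Term by term:
    ∫_0^4 144*x^6 dx = 2359296/7;  ∫_0^4 72*x^5 dx = 49152;  ∫_0^4 153*x^4 dx = 156672/5;
    ∫_0^4 12*x^3 dx = 768;  ∫_0^4 30*x^2 dx = 640;  ∫_0^4 -12*x dx = -96;
    ∫_0^4 1 dx = 4.
  Sum: 2359296/7 + 49152 + 156672/5 + 768 + 640 − 96 + 4 = 14659564/35.
Adding: ||u||_{H^1}^2 = 37009076/105 + 14659564/35 = 80987768/105.


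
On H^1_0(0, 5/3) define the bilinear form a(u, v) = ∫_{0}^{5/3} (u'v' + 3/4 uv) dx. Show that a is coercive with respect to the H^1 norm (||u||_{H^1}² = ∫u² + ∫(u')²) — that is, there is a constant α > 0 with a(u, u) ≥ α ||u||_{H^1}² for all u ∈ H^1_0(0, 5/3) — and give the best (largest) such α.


α = 3*(25 + 12*π^2)/(4*(25 + 9*π^2))

Coercivity of a(·,·) on H^1_0(0, 5/3) means a(u, u) ≥ α ||u||_{H^1}² for every u ∈ H^1_0.
The interval has length L = 5/3, and Poincaré/coercivity depend only on L. Here a(u, u) = ∫(u')² + (3/4)·∫u².
Here 0 < c = 3/4 < 1. The condition a(u,u) ≥ α||u||_{H^1}² reads (1−α)∫(u')² ≥ (α−c)∫u². Any admissible α is ≤ 1 (rapidly oscillating u have ∫u²/∫(u')² → 0), and α = 1 would force 0 ≥ (1−c)∫u², impossible since c < 1; so 1−α > 0. By the sharp Poincaré inequality on H^1_0 of an interval of length L, ∫(u')² ≥ (π/L)²∫u² with equality for the first sine mode sin(π(x−x₀)/L) (x₀ the left endpoint), so the inequality holds for all u iff (1−α)(π/L)² ≥ α − c, i.e. α ≤ ((π/L)² + c)/((π/L)² + 1) = (1 + c(L/π)²)/(1 + (L/π)²). With (π/L)² = 9*π^2/25 and c = 3/4, the largest admissible constant is α = ((π/L)² + c)/((π/L)² + 1).
Simplifying, α = 3*(25 + 12*π^2)/(4*(25 + 9*π^2)).


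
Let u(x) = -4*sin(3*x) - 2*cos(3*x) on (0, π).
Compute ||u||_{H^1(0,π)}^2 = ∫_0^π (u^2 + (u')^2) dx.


||u||_{H^1(0,π)}^2 = 100*π

u'(x) = 6*sin(3*x) - 12*cos(3*x).
Expand u² and (u')² and integrate term by term on (0, π), using: for integers n ≥ 1, ∫_0^π sin²(nx) dx = ∫_0^π cos²(nx) dx = π/2; for n ≠ n', ∫_0^π sin(nx)sin(n'x) dx = ∫_0^π cos(nx)cos(n'x) dx = 0; and by product-to-sum, ∫_0^π sin(nx)cos(n'x) dx = ½∫_0^π [sin((n+n')x) + sin((n−n')x)] dx, which is 0 when n+n' is even and 2n/(n²−n'²) when n+n' is odd (it need not vanish on (0, π)).
  u² squared terms: (-4)²·∫sin(3x)² dx = 16·π/2 = 8*π;  (-2)²·∫cos(3x)² dx = 4·π/2 = 2*π.
  u² cross terms: 2·(-4)·(-2)·∫sin(3x)·cos(3x) dx = 16·(0) = 0.
  So ∫_0^π u² dx = 8*π + 2*π + 0 = 10*π.
  (u')² squared terms: (-12)²·∫cos(3x)² dx = 144·π/2 = 72*π;  (6)²·∫sin(3x)² dx = 36·π/2 = 18*π.
  (u')² cross terms: 2·(-12)·(6)·∫cos(3x)·sin(3x) dx = -144·(0) = 0.
  So ∫_0^π (u')² dx = 72*π + 18*π + 0 = 90*π.
||u||_{H^1}^2 = (10*π) + (90*π) = 100*π.


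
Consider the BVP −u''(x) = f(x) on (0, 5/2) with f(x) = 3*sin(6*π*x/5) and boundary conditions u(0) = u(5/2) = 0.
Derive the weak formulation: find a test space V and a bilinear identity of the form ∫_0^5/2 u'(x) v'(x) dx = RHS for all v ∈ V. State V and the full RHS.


V = H^1_0(0, 5/2) (so v(0) = v(5/2) = 0); weak form: ∫_0^5/2 u'v' dx = ∫_0^5/2 (3*sin(6*π*x/5)) v dx for all v ∈ V.

Multiply both sides by a test function v and integrate from 0 to 5/2:
  ∫_0^5/2 −u''(x) v(x) dx = ∫_0^5/2 f(x) v(x) dx.
Integrate the LHS by parts once:
  ∫_0^5/2 −u'' v dx = −[u'(x) v(x)]_0^5/2 + ∫_0^5/2 u'(x) v'(x) dx.
Thus ∫_0^5/2 u'(x) v'(x) dx = ∫_0^5/2 f(x) v(x) dx + [u'(x) v(x)]_0^5/2.
Choose V so that boundary terms are either known or forced to vanish.
u is Dirichlet: u(0) = u(5/2) = 0. Let V = H^1_0(0, 5/2); then v(0) = v(5/2) = 0, and [u' v]_0^5/2 = 0.
Weak formulation: find u (satisfying any essential BC) such that ∫_0^5/2 u'(x) v'(x) dx = ∫_0^5/2 f v dx for all v ∈ V.
Substituting f(x) = 3*sin(6*π*x/5), the right-hand side is ∫_0^5/2 (3*sin(6*π*x/5)) v dx.


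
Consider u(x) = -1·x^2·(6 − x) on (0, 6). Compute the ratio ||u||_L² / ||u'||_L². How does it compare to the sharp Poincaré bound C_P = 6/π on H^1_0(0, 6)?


||u||_L² / ||u'||_L² = 3*sqrt(14)/7 < C_P = 6/π.

u(x) = -1·x^2·(6 − x), so u'(x) = 3*x*(x - 4).
u(x) = -1·x^2·(6 − x) vanishes at x = 0 and x = 6, so u ∈ H^1_0(0, 6). Differentiate via the product rule and integrate the resulting polynomials term by term.
  ∫_0^6 u² dx = ∫_0^6 (x^6 - 12*x^5 + 36*x^4) dx. Term by term:
    ∫_0^6 x^6 dx = 279936/7;  ∫_0^6 -12*x^5 dx = -93312;  ∫_0^6 36*x^4 dx = 279936/5.
  Sum: 279936/7 − 93312 + 279936/5 = 93312/35.
  ∫_0^6 (u')² dx = ∫_0^6 (9*x^4 - 72*x^3 + 144*x^2) dx. Term by term:
    ∫_0^6 9*x^4 dx = 69984/5;  ∫_0^6 -72*x^3 dx = -23328;  ∫_0^6 144*x^2 dx = 10368.
  Sum: 69984/5 − 23328 + 10368 = 5184/5.
∫_0^6 u² dx = 93312/35, so ||u||_L² = 216*sqrt(70)/35.
∫_0^6 (u')² dx = 5184/5, so ||u'||_L² = 72*sqrt(5)/5.
Ratio ||u||_L² / ||u'||_L² = 3*sqrt(14)/7.
Sharp Poincaré constant on H^1_0(0, 6) is C_P = L/π = 6/π, achieved by sin(π/6·x).
A polynomial bump cannot attain the sharp Poincaré constant (only the first sine eigenfunction does), so the ratio is strictly less than C_P, consistent with ||u||_L² ≤ C_P ||u'||_L².


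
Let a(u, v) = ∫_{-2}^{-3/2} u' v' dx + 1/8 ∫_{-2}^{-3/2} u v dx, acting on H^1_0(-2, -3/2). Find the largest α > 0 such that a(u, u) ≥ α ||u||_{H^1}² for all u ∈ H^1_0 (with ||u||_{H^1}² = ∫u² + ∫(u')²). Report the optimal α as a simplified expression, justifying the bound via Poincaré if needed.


α = (1 + 32*π^2)/(8*(1 + 4*π^2))

Coercivity of a(·,·) on H^1_0(-2, -3/2) means a(u, u) ≥ α ||u||_{H^1}² for every u ∈ H^1_0.
The interval has length L = 1/2, and Poincaré/coercivity depend only on L. Here a(u, u) = ∫(u')² + (1/8)·∫u².
Here 0 < c = 1/8 < 1. The condition a(u,u) ≥ α||u||_{H^1}² reads (1−α)∫(u')² ≥ (α−c)∫u². Any admissible α is ≤ 1 (rapidly oscillating u have ∫u²/∫(u')² → 0), and α = 1 would force 0 ≥ (1−c)∫u², impossible since c < 1; so 1−α > 0. By the sharp Poincaré inequality on H^1_0 of an interval of length L, ∫(u')² ≥ (π/L)²∫u² with equality for the first sine mode sin(π(x−x₀)/L) (x₀ the left endpoint), so the inequality holds for all u iff (1−α)(π/L)² ≥ α − c, i.e. α ≤ ((π/L)² + c)/((π/L)² + 1) = (1 + c(L/π)²)/(1 + (L/π)²). With (π/L)² = 4*π^2 and c = 1/8, the largest admissible constant is α = ((π/L)² + c)/((π/L)² + 1).
Simplifying, α = (1 + 32*π^2)/(8*(1 + 4*π^2)).


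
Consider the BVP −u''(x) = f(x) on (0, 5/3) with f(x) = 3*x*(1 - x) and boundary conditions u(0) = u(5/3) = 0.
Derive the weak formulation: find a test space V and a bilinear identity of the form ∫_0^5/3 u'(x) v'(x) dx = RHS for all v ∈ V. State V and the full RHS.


V = H^1_0(0, 5/3) (so v(0) = v(5/3) = 0); weak form: ∫_0^5/3 u'v' dx = ∫_0^5/3 (3*x*(1 - x)) v dx for all v ∈ V.

Multiply both sides by a test function v and integrate from 0 to 5/3:
  ∫_0^5/3 −u''(x) v(x) dx = ∫_0^5/3 f(x) v(x) dx.
Integrate the LHS by parts once:
  ∫_0^5/3 −u'' v dx = −[u'(x) v(x)]_0^5/3 + ∫_0^5/3 u'(x) v'(x) dx.
Thus ∫_0^5/3 u'(x) v'(x) dx = ∫_0^5/3 f(x) v(x) dx + [u'(x) v(x)]_0^5/3.
Choose V so that boundary terms are either known or forced to vanish.
u is Dirichlet: u(0) = u(5/3) = 0. Let V = H^1_0(0, 5/3); then v(0) = v(5/3) = 0, and [u' v]_0^5/3 = 0.
Weak formulation: find u (satisfying any essential BC) such that ∫_0^5/3 u'(x) v'(x) dx = ∫_0^5/3 f v dx for all v ∈ V.
Substituting f(x) = 3*x*(1 - x), the right-hand side is ∫_0^5/3 (3*x*(1 - x)) v dx.


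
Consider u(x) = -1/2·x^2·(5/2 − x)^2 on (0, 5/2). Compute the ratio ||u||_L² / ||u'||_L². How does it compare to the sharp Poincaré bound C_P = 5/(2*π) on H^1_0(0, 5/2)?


||u||_L² / ||u'||_L² = 5*sqrt(3)/12 < C_P = 5/(2*π).

u(x) = -1/2·x^2·(5/2 − x)^2, so u'(x) = x*(-8*x^2 + 30*x - 25)/4.
u(x) = -1/2·x^2·(5/2 − x)^2 vanishes at x = 0 and x = 5/2, so u ∈ H^1_0(0, 5/2). Differentiate via the product rule and integrate the resulting polynomials term by term.
  ∫_0^5/2 u² dx = ∫_0^5/2 (x^8/4 - 5*x^7/2 + 75*x^6/8 - 125*x^5/8 + 625*x^4/64) dx. Term by term:
    ∫_0^5/2 x^8/4 dx = 1953125/18432;  ∫_0^5/2 -5*x^7/2 dx = -1953125/4096;  ∫_0^5/2 75*x^6/8 dx = 5859375/7168;
    ∫_0^5/2 -125*x^5/8 dx = -1953125/3072;  ∫_0^5/2 625*x^4/64 dx = 390625/2048.
  Sum: 1953125/18432 − 1953125/4096 + 5859375/7168 − 1953125/3072 + 390625/2048 = 390625/258048.
  ∫_0^5/2 (u')² dx = ∫_0^5/2 (4*x^6 - 30*x^5 + 325*x^4/4 - 375*x^3/4 + 625*x^2/16) dx. Term by term:
    ∫_0^5/2 4*x^6 dx = 78125/224;  ∫_0^5/2 -30*x^5 dx = -78125/64;  ∫_0^5/2 325*x^4/4 dx = 203125/128;
    ∫_0^5/2 -375*x^3/4 dx = -234375/256;  ∫_0^5/2 625*x^2/16 dx = 78125/384.
  Sum: 78125/224 − 78125/64 + 203125/128 − 234375/256 + 78125/384 = 15625/5376.
∫_0^5/2 u² dx = 390625/258048, so ||u||_L² = 625*sqrt(7)/1344.
∫_0^5/2 (u')² dx = 15625/5376, so ||u'||_L² = 125*sqrt(21)/336.
Ratio ||u||_L² / ||u'||_L² = 5*sqrt(3)/12.
Sharp Poincaré constant on H^1_0(0, 5/2) is C_P = L/π = 5/(2*π), achieved by sin(2*π/5·x).
A polynomial bump cannot attain the sharp Poincaré constant (only the first sine eigenfunction does), so the ratio is strictly less than C_P, consistent with ||u||_L² ≤ C_P ||u'||_L².


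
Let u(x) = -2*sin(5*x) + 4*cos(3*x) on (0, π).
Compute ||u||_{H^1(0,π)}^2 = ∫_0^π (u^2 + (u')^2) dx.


||u||_{H^1(0,π)}^2 = 132*π

u'(x) = -12*sin(3*x) - 10*cos(5*x).
Expand u² and (u')² and integrate term by term on (0, π), using: for integers n ≥ 1, ∫_0^π sin²(nx) dx = ∫_0^π cos²(nx) dx = π/2; for n ≠ n', ∫_0^π sin(nx)sin(n'x) dx = ∫_0^π cos(nx)cos(n'x) dx = 0; and by product-to-sum, ∫_0^π sin(nx)cos(n'x) dx = ½∫_0^π [sin((n+n')x) + sin((n−n')x)] dx, which is 0 when n+n' is even and 2n/(n²−n'²) when n+n' is odd (it need not vanish on (0, π)).
  u² squared terms: (-2)²·∫sin(5x)² dx = 4·π/2 = 2*π;  (4)²·∫cos(3x)² dx = 16·π/2 = 8*π.
  u² cross terms: 2·(-2)·(4)·∫sin(5x)·cos(3x) dx = -16·(0) = 0.
  So ∫_0^π u² dx = 2*π + 8*π + 0 = 10*π.
  (u')² squared terms: (-12)²·∫sin(3x)² dx = 144·π/2 = 72*π;  (-10)²·∫cos(5x)² dx = 100·π/2 = 50*π.
  (u')² cross terms: 2·(-12)·(-10)·∫sin(3x)·cos(5x) dx = 240·(0) = 0.
  So ∫_0^π (u')² dx = 72*π + 50*π + 0 = 122*π.
||u||_{H^1}^2 = (10*π) + (122*π) = 132*π.


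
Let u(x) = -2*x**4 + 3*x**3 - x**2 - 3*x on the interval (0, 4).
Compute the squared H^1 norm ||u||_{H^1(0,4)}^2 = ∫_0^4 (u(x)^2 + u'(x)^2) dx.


||u||_{H^1}^2 = 5593076/45

The H^1 norm (squared) on an interval (0, L) is
  ||u||_{H^1}^2 = ∫_0^L u(x)^2 dx + ∫_0^L u'(x)^2 dx.
Compute u'(x) = -8*x**3 + 9*x**2 - 2*x - 3.
Then u(x)^2 = 4*x**8 - 12*x**7 + 13*x**6 + 6*x**5 - 17*x**4 + 6*x**3 + 9*x**2 and u'(x)^2 = 64*x**6 - 144*x**5 + 113*x**4 + 12*x**3 - 50*x**2 + 12*x + 9.
Integrate each monomial from 0 to 4 using ∫_0^4 c·x^n dx = c·4^(n+1)/(n+1):
  ∫_0^4 u(x)^2 dx = ∫_0^4 (4*x^8 - 12*x^7 + 13*x^6 + 6*x^5 - 17*x^4 + 6*x^3 + 9*x^2) dx. Term by term:
    ∫_0^4 4*x^8 dx = 1048576/9;  ∫_0^4 -12*x^7 dx = -98304;  ∫_0^4 13*x^6 dx = 212992/7;
    ∫_0^4 6*x^5 dx = 4096;  ∫_0^4 -17*x^4 dx = -17408/5;  ∫_0^4 6*x^3 dx = 384;
    ∫_0^4 9*x^2 dx = 192.
  Sum: 1048576/9 − 98304 + 212992/7 + 4096 − 17408/5 + 384 + 192 = 15694016/315.
  ∫_0^4 u'(x)^2 dx = ∫_0^4 (64*x^6 - 144*x^5 + 113*x^4 + 12*x^3 - 50*x^2 + 12*x + 9) dx. Term by term:
    ∫_0^4 64*x^6 dx = 1048576/7;  ∫_0^4 -144*x^5 dx = -98304;  ∫_0^4 113*x^4 dx = 115712/5;
    ∫_0^4 12*x^3 dx = 768;  ∫_0^4 -50*x^2 dx = -3200/3;  ∫_0^4 12*x dx = 96;
    ∫_0^4 9 dx = 36.
  Sum: 1048576/7 − 98304 + 115712/5 + 768 − 3200/3 + 96 + 36 = 7819172/105.
Adding: ||u||_{H^1}^2 = 15694016/315 + 7819172/105 = 5593076/45.


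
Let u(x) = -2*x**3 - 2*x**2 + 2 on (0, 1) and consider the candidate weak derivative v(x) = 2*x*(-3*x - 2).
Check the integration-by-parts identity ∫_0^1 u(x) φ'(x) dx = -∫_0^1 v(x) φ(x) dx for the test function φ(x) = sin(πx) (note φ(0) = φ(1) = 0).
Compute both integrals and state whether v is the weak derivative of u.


LHS = -24/π^3 + 10/π, RHS = -24/π^3 + 10/π. Yes, v = u' weakly.

u(x) = -2*x**3 - 2*x**2 + 2, classical derivative u'(x) = -6*x**2 - 4*x.
φ(x) = sin(πx), so φ'(x) = π*cos(π*x).
Note φ(0) = φ(1) = 0, so the boundary term u·φ vanishes.
LHS = ∫_0^1 u(x) φ'(x) dx = ∫_0^1 (-2*π*x^3*cos(π*x) - 2*π*x^2*cos(π*x) + 2*π*cos(π*x)) dx. Term by term:
  ∫_0^1 2*π*cos(π*x) dx = 0;  ∫_0^1 -2*π*x^2*cos(π*x) dx = 4/π;  ∫_0^1 -2*π*x^3*cos(π*x) dx = -24/π^3 + 6/π.
Sum: 0 + 4/π + -24/π^3 + 6/π = -24/π^3 + 10/π.
So LHS = -24/π^3 + 10/π.
∫_0^1 v(x) φ(x) dx = ∫_0^1 (-6*x^2*sin(π*x) - 4*x*sin(π*x)) dx. Term by term:
  ∫_0^1 -6*x^2*sin(π*x) dx = -6/π + 24/π^3;  ∫_0^1 -4*x*sin(π*x) dx = -4/π.
Sum: -6/π + 24/π^3 − 4/π = -10/π + 24/π^3.
So RHS = -∫_0^1 v(x) φ(x) dx = -24/π^3 + 10/π.
LHS = RHS, so the identity holds for this test φ.
Moreover u is smooth here and v(x) = u'(x) = -6*x**2 - 4*x pointwise, so the identity holds for every test function. Hence v is the weak derivative of u.


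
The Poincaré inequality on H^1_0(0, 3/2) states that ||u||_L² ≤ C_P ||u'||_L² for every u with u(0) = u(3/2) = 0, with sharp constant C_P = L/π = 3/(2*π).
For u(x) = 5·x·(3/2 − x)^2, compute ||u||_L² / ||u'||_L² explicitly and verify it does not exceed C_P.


||u||_L² / ||u'||_L² = 3*sqrt(14)/28 < C_P = 3/(2*π).

u(x) = 5·x·(3/2 − x)^2, so u'(x) = 15*x^2 - 30*x + 45/4.
u(x) = 5·x·(3/2 − x)^2 vanishes at x = 0 and x = 3/2, so u ∈ H^1_0(0, 3/2). Differentiate via the product rule and integrate the resulting polynomials term by term.
  ∫_0^3/2 u² dx = ∫_0^3/2 (25*x^6 - 150*x^5 + 675*x^4/2 - 675*x^3/2 + 2025*x^2/16) dx. Term by term:
    ∫_0^3/2 25*x^6 dx = 54675/896;  ∫_0^3/2 -150*x^5 dx = -18225/64;  ∫_0^3/2 675*x^4/2 dx = 32805/64;
    ∫_0^3/2 -675*x^3/2 dx = -54675/128;  ∫_0^3/2 2025*x^2/16 dx = 18225/128.
  Sum: 54675/896 − 18225/64 + 32805/64 − 54675/128 + 18225/128 = 3645/896.
  ∫_0^3/2 (u')² dx = ∫_0^3/2 (225*x^4 - 900*x^3 + 2475*x^2/2 - 675*x + 2025/16) dx. Term by term:
    ∫_0^3/2 225*x^4 dx = 10935/32;  ∫_0^3/2 -900*x^3 dx = -18225/16;  ∫_0^3/2 2475*x^2/2 dx = 22275/16;
    ∫_0^3/2 -675*x dx = -6075/8;  ∫_0^3/2 2025/16 dx = 6075/32.
  Sum: 10935/32 − 18225/16 + 22275/16 − 6075/8 + 6075/32 = 405/16.
∫_0^3/2 u² dx = 3645/896, so ||u||_L² = 27*sqrt(70)/112.
∫_0^3/2 (u')² dx = 405/16, so ||u'||_L² = 9*sqrt(5)/4.
Ratio ||u||_L² / ||u'||_L² = 3*sqrt(14)/28.
Sharp Poincaré constant on H^1_0(0, 3/2) is C_P = L/π = 3/(2*π), achieved by sin(2*π/3·x).
A polynomial bump cannot attain the sharp Poincaré constant (only the first sine eigenfunction does), so the ratio is strictly less than C_P, consistent with ||u||_L² ≤ C_P ||u'||_L².


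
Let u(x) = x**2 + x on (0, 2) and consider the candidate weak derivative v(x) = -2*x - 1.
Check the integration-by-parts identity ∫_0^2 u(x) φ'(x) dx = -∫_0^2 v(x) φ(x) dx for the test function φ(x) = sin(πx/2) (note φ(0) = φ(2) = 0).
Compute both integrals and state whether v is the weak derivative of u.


LHS = -12/π, RHS = 12/π. No, v is not the weak derivative of u.

u(x) = x**2 + x, classical derivative u'(x) = 2*x + 1.
φ(x) = sin(πx/2), so φ'(x) = π*cos(π*x/2)/2.
Note φ(0) = φ(2) = 0, so the boundary term u·φ vanishes.
LHS = ∫_0^2 u(x) φ'(x) dx = ∫_0^2 (π*x^2*cos(π*x/2)/2 + π*x*cos(π*x/2)/2) dx. Term by term:
  ∫_0^2 π*x*cos(π*x/2)/2 dx = -4/π;  ∫_0^2 π*x^2*cos(π*x/2)/2 dx = -8/π.
Sum: -4/π − 8/π = -12/π.
So LHS = -12/π.
∫_0^2 v(x) φ(x) dx = ∫_0^2 (-2*x*sin(π*x/2) - sin(π*x/2)) dx. Term by term:
  ∫_0^2 -sin(π*x/2) dx = -4/π;  ∫_0^2 -2*x*sin(π*x/2) dx = -8/π.
Sum: -4/π − 8/π = -12/π.
So RHS = -∫_0^2 v(x) φ(x) dx = 12/π.
LHS − RHS = -24/π ≠ 0, so the identity fails.
(For a valid weak derivative the identity must hold for EVERY test function, in particular this one. The failure shows v is NOT the weak derivative of u.)
Correct weak derivative would be u'(x) = 2*x + 1.


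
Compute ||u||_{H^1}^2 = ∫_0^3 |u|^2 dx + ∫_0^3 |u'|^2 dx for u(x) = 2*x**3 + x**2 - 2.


||u||_{H^1}^2 = 135447/35

The H^1 norm (squared) on an interval (0, L) is
  ||u||_{H^1}^2 = ∫_0^L u(x)^2 dx + ∫_0^L u'(x)^2 dx.
Compute u'(x) = 6*x**2 + 2*x.
Then u(x)^2 = 4*x**6 + 4*x**5 + x**4 - 8*x**3 - 4*x**2 + 4 and u'(x)^2 = 36*x**4 + 24*x**3 + 4*x**2.
Integrate each monomial from 0 to 3 using ∫_0^3 c·x^n dx = c·3^(n+1)/(n+1):
  ∫_0^3 u(x)^2 dx = ∫_0^3 (4*x^6 + 4*x^5 + x^4 - 8*x^3 - 4*x^2 + 4) dx. Term by term:
    ∫_0^3 4*x^6 dx = 8748/7;  ∫_0^3 4*x^5 dx = 486;  ∫_0^3 x^4 dx = 243/5;
    ∫_0^3 -8*x^3 dx = -162;  ∫_0^3 -4*x^2 dx = -36;  ∫_0^3 4 dx = 12.
  Sum: 8748/7 + 486 + 243/5 − 162 − 36 + 12 = 55941/35.
  ∫_0^3 u'(x)^2 dx = ∫_0^3 (36*x^4 + 24*x^3 + 4*x^2) dx. Term by term:
    ∫_0^3 36*x^4 dx = 8748/5;  ∫_0^3 24*x^3 dx = 486;  ∫_0^3 4*x^2 dx = 36.
  Sum: 8748/5 + 486 + 36 = 11358/5.
Adding: ||u||_{H^1}^2 = 55941/35 + 11358/5 = 135447/35.


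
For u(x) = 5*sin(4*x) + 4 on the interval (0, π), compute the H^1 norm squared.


||u||_{H^1(0,π)}^2 = 457*π/2

u'(x) = 20*cos(4*x).
Expand u² and (u')² and integrate term by term on (0, π), using: for integers n ≥ 1, ∫_0^π sin²(nx) dx = ∫_0^π cos²(nx) dx = π/2; for n ≠ n', ∫_0^π sin(nx)sin(n'x) dx = ∫_0^π cos(nx)cos(n'x) dx = 0; and by product-to-sum, ∫_0^π sin(nx)cos(n'x) dx = ½∫_0^π [sin((n+n')x) + sin((n−n')x)] dx, which is 0 when n+n' is even and 2n/(n²−n'²) when n+n' is odd (it need not vanish on (0, π)). For the constant mode: ∫_0^π 1 dx = π, ∫_0^π cos(nx) dx = 0, ∫_0^π sin(nx) dx = (1−(−1)^n)/n.
  u² squared terms: (4)²·∫1 dx = 16·π = 16*π;  (5)²·∫sin(4x)² dx = 25·π/2 = 25*π/2.
  u² cross terms: 2·(4)·(5)·∫1·sin(4x) dx = 40·(0) = 0.
  So ∫_0^π u² dx = 16*π + 25*π/2 + 0 = 57*π/2.
  (u')² squared terms: (20)²·∫cos(4x)² dx = 400·π/2 = 200*π.
  So ∫_0^π (u')² dx = 200*π.
||u||_{H^1}^2 = (57*π/2) + (200*π) = 457*π/2.


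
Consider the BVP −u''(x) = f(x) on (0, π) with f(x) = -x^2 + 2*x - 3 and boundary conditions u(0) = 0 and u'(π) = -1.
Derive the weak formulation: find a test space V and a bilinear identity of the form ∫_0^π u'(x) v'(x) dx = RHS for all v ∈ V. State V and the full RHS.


V = {v ∈ H^1(0, π) : v(0) = 0} (test functions vanish at x = 0 where u is specified); weak form: ∫_0^π u'v' dx = ∫_0^π (-x^2 + 2*x - 3) v dx − v(π) for all v ∈ V.

Multiply both sides by a test function v and integrate from 0 to π:
  ∫_0^π −u''(x) v(x) dx = ∫_0^π f(x) v(x) dx.
Integrate the LHS by parts once:
  ∫_0^π −u'' v dx = −[u'(x) v(x)]_0^π + ∫_0^π u'(x) v'(x) dx.
Thus ∫_0^π u'(x) v'(x) dx = ∫_0^π f(x) v(x) dx + [u'(x) v(x)]_0^π.
Choose V so that boundary terms are either known or forced to vanish.
Mixed BC: u(0) = 0 (Dirichlet) and u'(π) = -1 (Neumann). Define V = {v ∈ H^1(0, π) : v(0) = 0}. Then [u' v]_0^π = u'(π)·v(π) − u'(0)·0 = − v(π).
Weak formulation: find u (satisfying any essential BC) such that ∫_0^π u'(x) v'(x) dx = ∫_0^π f v dx − v(π) for all v ∈ V (Dirichlet at 0 absorbed into V; Neumann datum at x = π contributes the boundary term).
Substituting f(x) = -x^2 + 2*x - 3, the right-hand side is ∫_0^π (-x^2 + 2*x - 3) v dx − v(π).


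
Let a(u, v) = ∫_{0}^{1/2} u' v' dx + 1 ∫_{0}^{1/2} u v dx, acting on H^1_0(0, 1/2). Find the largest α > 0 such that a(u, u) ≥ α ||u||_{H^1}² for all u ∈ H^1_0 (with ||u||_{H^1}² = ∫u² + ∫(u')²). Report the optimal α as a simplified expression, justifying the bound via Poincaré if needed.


α = 1

Coercivity of a(·,·) on H^1_0(0, 1/2) means a(u, u) ≥ α ||u||_{H^1}² for every u ∈ H^1_0.
The interval has length L = 1/2, and Poincaré/coercivity depend only on L. Here a(u, u) = ∫(u')² + (1)·∫u².
Here c = 1 ≥ 1, so a(u,u) = ∫(u')² + c∫u² ≥ ∫(u')² + ∫u² = ||u||_{H^1}², i.e. α = 1 works. No larger α is possible: a(u,u) ≥ α||u||_{H^1}² means (1−α)∫(u')² ≥ (α−c)∫u², and for the modes u_n = sin(nπ(x−x₀)/L) (x₀ the left endpoint) one has ∫u_n²/∫(u_n')² = (L/(nπ))² → 0, so a(u_n,u_n)/||u_n||_{H^1}² → 1. Hence the optimal constant is α = 1.
Therefore α = 1.


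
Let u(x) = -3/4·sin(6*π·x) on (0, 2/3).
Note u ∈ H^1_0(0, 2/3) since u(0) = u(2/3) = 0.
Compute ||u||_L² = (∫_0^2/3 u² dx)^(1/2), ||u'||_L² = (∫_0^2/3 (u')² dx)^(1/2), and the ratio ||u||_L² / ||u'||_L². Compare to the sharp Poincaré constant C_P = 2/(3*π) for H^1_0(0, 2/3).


||u||_L² / ||u'||_L² = 1/(6*π) < C_P = 2/(3*π).

u(x) = -3/4·sin(6*π·x), so u'(x) = -9*π*cos(6*π*x)/2.
Writing u(x) = A·sin(kπx/L) with A = -3/4 and k = 4, use ∫_0^L sin²(kπx/L) dx = L/2 and ∫_0^L cos²(kπx/L) dx = L/2.
u² = 9/16·sin²(6*π·x) and (u')² = 81*π^2/4·cos²(6*π·x), and each of sin², cos² integrates to L/2 = 1/3 over (0, 2/3).
∫_0^2/3 u² dx = 3/16, so ||u||_L² = sqrt(3)/4.
∫_0^2/3 (u')² dx = 27*π^2/4, so ||u'||_L² = 3*sqrt(3)*π/2.
Ratio ||u||_L² / ||u'||_L² = 1/(6*π).
Sharp Poincaré constant on H^1_0(0, 2/3) is C_P = L/π = 2/(3*π), achieved by sin(3*π/2·x).
This is the k = 4 harmonic; the ratio L/(kπ) is strictly less than C_P = L/π, consistent with the sharp inequality ||u||_L² ≤ C_P ||u'||_L².


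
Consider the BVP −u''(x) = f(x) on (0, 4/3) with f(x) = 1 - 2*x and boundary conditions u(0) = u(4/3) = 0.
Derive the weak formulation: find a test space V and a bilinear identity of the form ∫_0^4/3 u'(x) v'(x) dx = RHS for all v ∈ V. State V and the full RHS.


V = H^1_0(0, 4/3) (so v(0) = v(4/3) = 0); weak form: ∫_0^4/3 u'v' dx = ∫_0^4/3 (1 - 2*x) v dx for all v ∈ V.

Multiply both sides by a test function v and integrate from 0 to 4/3:
  ∫_0^4/3 −u''(x) v(x) dx = ∫_0^4/3 f(x) v(x) dx.
Integrate the LHS by parts once:
  ∫_0^4/3 −u'' v dx = −[u'(x) v(x)]_0^4/3 + ∫_0^4/3 u'(x) v'(x) dx.
Thus ∫_0^4/3 u'(x) v'(x) dx = ∫_0^4/3 f(x) v(x) dx + [u'(x) v(x)]_0^4/3.
Choose V so that boundary terms are either known or forced to vanish.
u is Dirichlet: u(0) = u(4/3) = 0. Let V = H^1_0(0, 4/3); then v(0) = v(4/3) = 0, and [u' v]_0^4/3 = 0.
Weak formulation: find u (satisfying any essential BC) such that ∫_0^4/3 u'(x) v'(x) dx = ∫_0^4/3 f v dx for all v ∈ V.
Substituting f(x) = 1 - 2*x, the right-hand side is ∫_0^4/3 (1 - 2*x) v dx.


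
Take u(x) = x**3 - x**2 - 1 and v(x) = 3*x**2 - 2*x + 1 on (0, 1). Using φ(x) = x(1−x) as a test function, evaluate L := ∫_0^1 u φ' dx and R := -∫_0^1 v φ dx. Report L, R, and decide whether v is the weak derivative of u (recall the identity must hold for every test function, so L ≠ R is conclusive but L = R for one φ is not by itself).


LHS = 1/60, RHS = -3/20. No, v is not the weak derivative of u.

u(x) = x**3 - x**2 - 1, classical derivative u'(x) = 3*x**2 - 2*x.
φ(x) = x(1−x), so φ'(x) = 1 - 2*x.
Note φ(0) = φ(1) = 0, so the boundary term u·φ vanishes.
LHS = ∫_0^1 u(x) φ'(x) dx = ∫_0^1 (-2*x^4 + 3*x^3 - x^2 + 2*x - 1) dx. Term by term:
  ∫_0^1 -2*x^4 dx = -2/5;  ∫_0^1 3*x^3 dx = 3/4;  ∫_0^1 -x^2 dx = -1/3;
  ∫_0^1 2*x dx = 1;  ∫_0^1 -1 dx = -1.
Sum: -2/5 + 3/4 − 1/3 + 1 − 1 = 1/60.
So LHS = 1/60.
∫_0^1 v(x) φ(x) dx = ∫_0^1 (-3*x^4 + 5*x^3 - 3*x^2 + x) dx. Term by term:
  ∫_0^1 -3*x^4 dx = -3/5;  ∫_0^1 5*x^3 dx = 5/4;  ∫_0^1 -3*x^2 dx = -1;
  ∫_0^1 x dx = 1/2.
Sum: -3/5 + 5/4 − 1 + 1/2 = 3/20.
So RHS = -∫_0^1 v(x) φ(x) dx = -3/20.
LHS − RHS = 1/6 ≠ 0, so the identity fails.
(For a valid weak derivative the identity must hold for EVERY test function, in particular this one. The failure shows v is NOT the weak derivative of u.)
Correct weak derivative would be u'(x) = 3*x**2 - 2*x.


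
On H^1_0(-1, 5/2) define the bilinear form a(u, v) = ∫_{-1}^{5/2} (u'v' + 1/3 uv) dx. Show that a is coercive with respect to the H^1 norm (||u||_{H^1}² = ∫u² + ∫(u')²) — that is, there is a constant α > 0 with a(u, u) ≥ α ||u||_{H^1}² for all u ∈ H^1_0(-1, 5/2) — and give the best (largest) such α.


α = (49 + 12*π^2)/(3*(4*π^2 + 49))

Coercivity of a(·,·) on H^1_0(-1, 5/2) means a(u, u) ≥ α ||u||_{H^1}² for every u ∈ H^1_0.
The interval has length L = 7/2, and Poincaré/coercivity depend only on L. Here a(u, u) = ∫(u')² + (1/3)·∫u².
Here 0 < c = 1/3 < 1. The condition a(u,u) ≥ α||u||_{H^1}² reads (1−α)∫(u')² ≥ (α−c)∫u². Any admissible α is ≤ 1 (rapidly oscillating u have ∫u²/∫(u')² → 0), and α = 1 would force 0 ≥ (1−c)∫u², impossible since c < 1; so 1−α > 0. By the sharp Poincaré inequality on H^1_0 of an interval of length L, ∫(u')² ≥ (π/L)²∫u² with equality for the first sine mode sin(π(x−x₀)/L) (x₀ the left endpoint), so the inequality holds for all u iff (1−α)(π/L)² ≥ α − c, i.e. α ≤ ((π/L)² + c)/((π/L)² + 1) = (1 + c(L/π)²)/(1 + (L/π)²). With (π/L)² = 4*π^2/49 and c = 1/3, the largest admissible constant is α = ((π/L)² + c)/((π/L)² + 1).
Simplifying, α = (49 + 12*π^2)/(3*(4*π^2 + 49)).


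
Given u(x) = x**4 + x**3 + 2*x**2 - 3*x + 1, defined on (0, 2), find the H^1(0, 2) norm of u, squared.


||u||_{H^1}^2 = 42808/45

The H^1 norm (squared) on an interval (0, L) is
  ||u||_{H^1}^2 = ∫_0^L u(x)^2 dx + ∫_0^L u'(x)^2 dx.
Compute u'(x) = 4*x**3 + 3*x**2 + 4*x - 3.
Then u(x)^2 = x**8 + 2*x**7 + 5*x**6 - 2*x**5 - 10*x**3 + 13*x**2 - 6*x + 1 and u'(x)^2 = 16*x**6 + 24*x**5 + 41*x**4 - 2*x**2 - 24*x + 9.
Integrate each monomial from 0 to 2 using ∫_0^2 c·x^n dx = c·2^(n+1)/(n+1):
  ∫_0^2 u(x)^2 dx = ∫_0^2 (x^8 + 2*x^7 + 5*x^6 - 2*x^5 - 10*x^3 + 13*x^2 - 6*x + 1) dx. Term by term:
    ∫_0^2 x^8 dx = 512/9;  ∫_0^2 2*x^7 dx = 64;  ∫_0^2 5*x^6 dx = 640/7;
    ∫_0^2 -2*x^5 dx = -64/3;  ∫_0^2 -10*x^3 dx = -40;  ∫_0^2 13*x^2 dx = 104/3;
    ∫_0^2 -6*x dx = -12;  ∫_0^2 1 dx = 2.
  Sum: 512/9 + 64 + 640/7 − 64/3 − 40 + 104/3 − 12 + 2 = 11066/63.
  ∫_0^2 u'(x)^2 dx = ∫_0^2 (16*x^6 + 24*x^5 + 41*x^4 - 2*x^2 - 24*x + 9) dx. Term by term:
    ∫_0^2 16*x^6 dx = 2048/7;  ∫_0^2 24*x^5 dx = 256;  ∫_0^2 41*x^4 dx = 1312/5;
    ∫_0^2 -2*x^2 dx = -16/3;  ∫_0^2 -24*x dx = -48;  ∫_0^2 9 dx = 18.
  Sum: 2048/7 + 256 + 1312/5 − 16/3 − 48 + 18 = 81442/105.
Adding: ||u||_{H^1}^2 = 11066/63 + 81442/105 = 42808/45.


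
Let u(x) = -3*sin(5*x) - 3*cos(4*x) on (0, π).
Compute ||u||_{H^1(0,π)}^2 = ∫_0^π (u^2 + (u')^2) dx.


||u||_{H^1(0,π)}^2 = 340 + 387*π/2

u'(x) = 12*sin(4*x) - 15*cos(5*x).
Expand u² and (u')² and integrate term by term on (0, π), using: for integers n ≥ 1, ∫_0^π sin²(nx) dx = ∫_0^π cos²(nx) dx = π/2; for n ≠ n', ∫_0^π sin(nx)sin(n'x) dx = ∫_0^π cos(nx)cos(n'x) dx = 0; and by product-to-sum, ∫_0^π sin(nx)cos(n'x) dx = ½∫_0^π [sin((n+n')x) + sin((n−n')x)] dx, which is 0 when n+n' is even and 2n/(n²−n'²) when n+n' is odd (it need not vanish on (0, π)).
  u² squared terms: (-3)²·∫cos(4x)² dx = 9·π/2 = 9*π/2;  (-3)²·∫sin(5x)² dx = 9·π/2 = 9*π/2.
  u² cross terms: 2·(-3)·(-3)·∫cos(4x)·sin(5x) dx = 18·(10/9) = 20.
  So ∫_0^π u² dx = 9*π/2 + 9*π/2 + 20 = 20 + 9*π.
  (u')² squared terms: (-15)²·∫cos(5x)² dx = 225·π/2 = 225*π/2;  (12)²·∫sin(4x)² dx = 144·π/2 = 72*π.
  (u')² cross terms: 2·(-15)·(12)·∫cos(5x)·sin(4x) dx = -360·(-8/9) = 320.
  So ∫_0^π (u')² dx = 225*π/2 + 72*π + 320 = 320 + 369*π/2.
||u||_{H^1}^2 = (20 + 9*π) + (320 + 369*π/2) = 340 + 387*π/2.


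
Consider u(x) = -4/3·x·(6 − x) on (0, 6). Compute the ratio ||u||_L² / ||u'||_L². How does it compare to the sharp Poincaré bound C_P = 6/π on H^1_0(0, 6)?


||u||_L² / ||u'||_L² = 3*sqrt(10)/5 < C_P = 6/π.

u(x) = -4/3·x·(6 − x), so u'(x) = 8*x/3 - 8.
u(x) = -4/3·x·(6 − x) vanishes at x = 0 and x = 6, so u ∈ H^1_0(0, 6). Differentiate via the product rule and integrate the resulting polynomials term by term.
  ∫_0^6 u² dx = ∫_0^6 (16*x^4/9 - 64*x^3/3 + 64*x^2) dx. Term by term:
    ∫_0^6 16*x^4/9 dx = 13824/5;  ∫_0^6 -64*x^3/3 dx = -6912;  ∫_0^6 64*x^2 dx = 4608.
  Sum: 13824/5 − 6912 + 4608 = 2304/5.
  ∫_0^6 (u')² dx = ∫_0^6 (64*x^2/9 - 128*x/3 + 64) dx. Term by term:
    ∫_0^6 64*x^2/9 dx = 512;  ∫_0^6 -128*x/3 dx = -768;  ∫_0^6 64 dx = 384.
  Sum: 512 − 768 + 384 = 128.
∫_0^6 u² dx = 2304/5, so ||u||_L² = 48*sqrt(5)/5.
∫_0^6 (u')² dx = 128, so ||u'||_L² = 8*sqrt(2).
Ratio ||u||_L² / ||u'||_L² = 3*sqrt(10)/5.
Sharp Poincaré constant on H^1_0(0, 6) is C_P = L/π = 6/π, achieved by sin(π/6·x).
A polynomial bump cannot attain the sharp Poincaré constant (only the first sine eigenfunction does), so the ratio is strictly less than C_P, consistent with ||u||_L² ≤ C_P ||u'||_L².
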